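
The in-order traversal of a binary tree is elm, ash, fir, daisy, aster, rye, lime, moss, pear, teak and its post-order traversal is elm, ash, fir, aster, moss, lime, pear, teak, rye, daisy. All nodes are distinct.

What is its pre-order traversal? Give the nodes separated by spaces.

The last element of post-order is the root; it splits in-order into left and right subtrees.
Root daisy: left subtree has 3 nodes {elm, ash, fir}, right has 6 {aster, rye, lime, moss, pear, teak}.
  Root fir: left subtree has 2 nodes {elm, ash}, right has 0 { }.
    Root ash: left subtree has 1 node {elm}, right has 0 { }.
  Root rye: left subtree has 1 node {aster}, right has 4 {lime, moss, pear, teak}.
    Root teak: left subtree has 3 nodes {lime, moss, pear}, right has 0 { }.
      Root pear: left subtree has 2 nodes {lime, moss}, right has 0 { }.
        Root lime: left subtree has 0 nodes { }, right has 1 {moss}.

daisy fir ash elm rye aster teak pear lime moss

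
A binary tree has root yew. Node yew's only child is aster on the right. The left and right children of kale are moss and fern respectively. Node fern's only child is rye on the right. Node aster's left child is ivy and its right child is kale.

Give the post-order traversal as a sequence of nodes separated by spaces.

Post-order visits the left subtree, then the right subtree, then the node.
At yew: no left child.
At yew: go right to aster.
  At aster: go left to ivy.
    ivy is a leaf — visit ivy.
  At aster: go right to kale.
    At kale: go left to moss.
      moss is a leaf — visit moss.
    At kale: go right to fern.
      At fern: no left child.
      At fern: go right to rye.
        rye is a leaf — visit rye.
      Visit fern.
    Visit kale.
  Visit aster.
Visit yew.

ivy moss rye fern kale aster yew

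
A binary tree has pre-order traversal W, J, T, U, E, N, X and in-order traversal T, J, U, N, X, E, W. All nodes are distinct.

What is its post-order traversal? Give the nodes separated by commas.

The first element of pre-order is the root; it splits in-order into left and right subtrees.
Root W: left subtree has 6 nodes {T, J, U, N, X, E}, right has 0 { }.
  Root J: left subtree has 1 node {T}, right has 4 {U, N, X, E}.
    Root U: left subtree has 0 nodes { }, right has 3 {N, X, E}.
      Root E: left subtree has 2 nodes {N, X}, right has 0 { }.
        Root N: left subtree has 0 nodes { }, right has 1 {X}.

T, X, N, E, U, J, W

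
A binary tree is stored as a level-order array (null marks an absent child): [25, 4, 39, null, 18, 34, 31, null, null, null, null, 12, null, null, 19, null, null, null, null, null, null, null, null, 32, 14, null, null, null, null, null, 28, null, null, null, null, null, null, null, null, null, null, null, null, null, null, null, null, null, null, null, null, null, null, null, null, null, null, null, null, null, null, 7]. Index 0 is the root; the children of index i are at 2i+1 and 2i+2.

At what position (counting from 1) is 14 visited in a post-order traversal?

Post-order visits the left subtree, then the right subtree, then the node.
At 25: go left to 4.
  At 4: no left child.
  At 4: go right to 18.
    18 is a leaf — visit 18.
  Visit 4.
At 25: go right to 39.
  At 39: go left to 34.
    At 34: go left to 12.
      At 12: go left to 32.
        32 is a leaf — visit 32.
      At 12: go right to 14.
        14 is a leaf — visit 14.
      Visit 12.
    At 34: no right child.
    Visit 34.
  At 39: go right to 31.
    At 31: no left child.
    At 31: go right to 19.
      At 19: no left child.
      At 19: go right to 28.
        At 28: go left to 7.
          7 is a leaf — visit 7.
        At 28: no right child.
        Visit 28.
      Visit 19.
    Visit 31.
  Visit 39.
Visit 25.
Full post-order sequence: 18, 4, 32, 14, 12, 34, 7, 28, 19, 31, 39, 25.

4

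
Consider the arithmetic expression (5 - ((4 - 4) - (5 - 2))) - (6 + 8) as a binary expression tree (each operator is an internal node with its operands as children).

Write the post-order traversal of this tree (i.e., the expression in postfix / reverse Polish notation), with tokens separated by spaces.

5 4 4 - 5 2 - - - 6 8 + -

Post-order on an expression tree gives postfix notation: for each operator, emit left operand, right operand, then the operator.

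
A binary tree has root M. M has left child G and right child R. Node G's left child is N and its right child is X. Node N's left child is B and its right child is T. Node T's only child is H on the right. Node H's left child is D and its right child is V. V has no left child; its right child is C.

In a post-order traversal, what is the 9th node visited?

G

Post-order visits the left subtree, then the right subtree, then the node.
At M: go left to G.
  At G: go left to N.
    At N: go left to B.
      B is a leaf — visit B.
    At N: go right to T.
      At T: no left child.
      At T: go right to H.
        At H: go left to D.
          D is a leaf — visit D.
        At H: go right to V.
          At V: no left child.
          At V: go right to C.
            C is a leaf — visit C.
          Visit V.
        Visit H.
      Visit T.
    Visit N.
  At G: go right to X.
    X is a leaf — visit X.
  Visit G.
At M: go right to R.
  R is a leaf — visit R.
Visit M.
Full post-order sequence: B, D, C, V, H, T, N, X, G, R, M.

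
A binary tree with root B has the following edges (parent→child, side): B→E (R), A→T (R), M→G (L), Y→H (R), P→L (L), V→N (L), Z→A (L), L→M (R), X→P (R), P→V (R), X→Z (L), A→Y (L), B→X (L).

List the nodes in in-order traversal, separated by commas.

Y, H, A, T, Z, X, L, G, M, P, N, V, B, E

In-order visits the left subtree, then the node, then the right subtree.
At B: go left to X.
  At X: go left to Z.
    At Z: go left to A.
      At A: go left to Y.
        At Y: no left child.
        Visit Y.
        At Y: go right to H.
          H is a leaf — visit H.
      Visit A.
      At A: go right to T.
        T is a leaf — visit T.
    Visit Z.
    At Z: no right child.
  Visit X.
  At X: go right to P.
    At P: go left to L.
      At L: no left child.
      Visit L.
      At L: go right to M.
        At M: go left to G.
          G is a leaf — visit G.
        Visit M.
        At M: no right child.
    Visit P.
    At P: go right to V.
      At V: go left to N.
        N is a leaf — visit N.
      Visit V.
      At V: no right child.
Visit B.
At B: go right to E.
  E is a leaf — visit E.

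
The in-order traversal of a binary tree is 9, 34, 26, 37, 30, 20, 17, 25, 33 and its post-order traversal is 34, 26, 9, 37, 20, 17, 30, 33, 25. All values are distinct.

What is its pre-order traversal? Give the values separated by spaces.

25 30 37 9 26 34 17 20 33

The last element of post-order is the root; it splits in-order into left and right subtrees.
Root 25: left subtree has 7 nodes {9, 34, 26, 37, 30, 20, 17}, right has 1 {33}.
  Root 30: left subtree has 4 nodes {9, 34, 26, 37}, right has 2 {20, 17}.
    Root 37: left subtree has 3 nodes {9, 34, 26}, right has 0 { }.
      Root 9: left subtree has 0 nodes { }, right has 2 {34, 26}.
        Root 26: left subtree has 1 node {34}, right has 0 { }.
    Root 17: left subtree has 1 node {20}, right has 0 { }.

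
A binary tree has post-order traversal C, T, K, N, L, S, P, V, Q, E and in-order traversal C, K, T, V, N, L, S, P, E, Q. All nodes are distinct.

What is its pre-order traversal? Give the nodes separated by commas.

The last element of post-order is the root; it splits in-order into left and right subtrees.
Root E: left subtree has 8 nodes {C, K, T, V, N, L, S, P}, right has 1 {Q}.
  Root V: left subtree has 3 nodes {C, K, T}, right has 4 {N, L, S, P}.
    Root K: left subtree has 1 node {C}, right has 1 {T}.
    Root P: left subtree has 3 nodes {N, L, S}, right has 0 { }.
      Root S: left subtree has 2 nodes {N, L}, right has 0 { }.
        Root L: left subtree has 1 node {N}, right has 0 { }.

E, V, K, C, T, P, S, L, N, Q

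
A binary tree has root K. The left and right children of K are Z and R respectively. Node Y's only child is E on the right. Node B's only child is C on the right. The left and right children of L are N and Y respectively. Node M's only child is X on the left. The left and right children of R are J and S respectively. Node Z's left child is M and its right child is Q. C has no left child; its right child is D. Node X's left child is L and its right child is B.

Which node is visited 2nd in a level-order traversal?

Z

Level-order visits nodes level by level from the root, left to right within each level.
Level 0: K
Level 1: Z, R
Level 2: M, Q, J, S
Level 3: X
Level 4: L, B
Level 5: N, Y, C
Level 6: E, D
Full level-order sequence: K, Z, R, M, Q, J, S, X, L, B, N, Y, C, E, D.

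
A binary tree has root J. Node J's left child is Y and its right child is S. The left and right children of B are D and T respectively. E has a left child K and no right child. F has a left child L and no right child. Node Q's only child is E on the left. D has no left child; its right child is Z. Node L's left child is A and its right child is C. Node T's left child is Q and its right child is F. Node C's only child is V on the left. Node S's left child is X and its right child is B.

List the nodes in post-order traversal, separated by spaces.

Y X Z D K E Q A V C L F T B S J

Post-order visits the left subtree, then the right subtree, then the node.
At J: go left to Y.
  Y is a leaf — visit Y.
At J: go right to S.
  At S: go left to X.
    X is a leaf — visit X.
  At S: go right to B.
    At B: go left to D.
      At D: no left child.
      At D: go right to Z.
        Z is a leaf — visit Z.
      Visit D.
    At B: go right to T.
      At T: go left to Q.
        At Q: go left to E.
          At E: go left to K.
            K is a leaf — visit K.
          At E: no right child.
          Visit E.
        At Q: no right child.
        Visit Q.
      At T: go right to F.
        At F: go left to L.
          At L: go left to A.
            A is a leaf — visit A.
          At L: go right to C.
            At C: go left to V.
              V is a leaf — visit V.
            At C: no right child.
            Visit C.
          Visit L.
        At F: no right child.
        Visit F.
      Visit T.
    Visit B.
  Visit S.
Visit J.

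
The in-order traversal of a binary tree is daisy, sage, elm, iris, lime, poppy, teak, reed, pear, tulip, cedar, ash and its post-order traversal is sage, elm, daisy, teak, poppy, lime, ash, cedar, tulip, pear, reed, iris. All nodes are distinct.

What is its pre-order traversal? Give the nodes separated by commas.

iris, daisy, elm, sage, reed, lime, poppy, teak, pear, tulip, cedar, ash

The last element of post-order is the root; it splits in-order into left and right subtrees.
Root iris: left subtree has 3 nodes {daisy, sage, elm}, right has 8 {lime, poppy, teak, reed, pear, tulip, cedar, ash}.
  Root daisy: left subtree has 0 nodes { }, right has 2 {sage, elm}.
    Root elm: left subtree has 1 node {sage}, right has 0 { }.
  Root reed: left subtree has 3 nodes {lime, poppy, teak}, right has 4 {pear, tulip, cedar, ash}.
    Root lime: left subtree has 0 nodes { }, right has 2 {poppy, teak}.
      Root poppy: left subtree has 0 nodes { }, right has 1 {teak}.
    Root pear: left subtree has 0 nodes { }, right has 3 {tulip, cedar, ash}.
      Root tulip: left subtree has 0 nodes { }, right has 2 {cedar, ash}.
        Root cedar: left subtree has 0 nodes { }, right has 1 {ash}.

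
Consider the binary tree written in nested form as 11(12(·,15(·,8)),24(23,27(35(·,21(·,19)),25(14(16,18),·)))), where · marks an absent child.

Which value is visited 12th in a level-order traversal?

19

Level-order visits nodes level by level from the root, left to right within each level.
Level 0: 11
Level 1: 12, 24
Level 2: 15, 23, 27
Level 3: 8, 35, 25
Level 4: 21, 14
Level 5: 19, 16, 18
Full level-order sequence: 11, 12, 24, 15, 23, 27, 8, 35, 25, 21, 14, 19, 16, 18.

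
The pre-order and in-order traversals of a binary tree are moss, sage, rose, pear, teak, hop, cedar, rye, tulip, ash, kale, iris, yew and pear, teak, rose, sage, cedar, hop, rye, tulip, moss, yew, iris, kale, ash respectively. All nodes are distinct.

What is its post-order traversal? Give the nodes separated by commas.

The first element of pre-order is the root; it splits in-order into left and right subtrees.
Root moss: left subtree has 8 nodes {pear, teak, rose, sage, cedar, hop, rye, tulip}, right has 4 {yew, iris, kale, ash}.
  Root sage: left subtree has 3 nodes {pear, teak, rose}, right has 4 {cedar, hop, rye, tulip}.
    Root rose: left subtree has 2 nodes {pear, teak}, right has 0 { }.
      Root pear: left subtree has 0 nodes { }, right has 1 {teak}.
    Root hop: left subtree has 1 node {cedar}, right has 2 {rye, tulip}.
      Root rye: left subtree has 0 nodes { }, right has 1 {tulip}.
  Root ash: left subtree has 3 nodes {yew, iris, kale}, right has 0 { }.
    Root kale: left subtree has 2 nodes {yew, iris}, right has 0 { }.
      Root iris: left subtree has 1 node {yew}, right has 0 { }.

teak, pear, rose, cedar, tulip, rye, hop, sage, yew, iris, kale, ash, moss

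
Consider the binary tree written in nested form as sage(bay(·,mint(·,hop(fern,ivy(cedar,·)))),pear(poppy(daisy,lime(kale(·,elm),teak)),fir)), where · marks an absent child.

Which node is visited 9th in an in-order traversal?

poppy

In-order visits the left subtree, then the node, then the right subtree.
At sage: go left to bay.
  At bay: no left child.
  Visit bay.
  At bay: go right to mint.
    At mint: no left child.
    Visit mint.
    At mint: go right to hop.
      At hop: go left to fern.
        fern is a leaf — visit fern.
      Visit hop.
      At hop: go right to ivy.
        At ivy: go left to cedar.
          cedar is a leaf — visit cedar.
        Visit ivy.
        At ivy: no right child.
Visit sage.
At sage: go right to pear.
  At pear: go left to poppy.
    At poppy: go left to daisy.
      daisy is a leaf — visit daisy.
    Visit poppy.
    At poppy: go right to lime.
      At lime: go left to kale.
        At kale: no left child.
        Visit kale.
        At kale: go right to elm.
          elm is a leaf — visit elm.
      Visit lime.
      At lime: go right to teak.
        teak is a leaf — visit teak.
  Visit pear.
  At pear: go right to fir.
    fir is a leaf — visit fir.
Full in-order sequence: bay, mint, fern, hop, cedar, ivy, sage, daisy, poppy, kale, elm, lime, teak, pear, fir.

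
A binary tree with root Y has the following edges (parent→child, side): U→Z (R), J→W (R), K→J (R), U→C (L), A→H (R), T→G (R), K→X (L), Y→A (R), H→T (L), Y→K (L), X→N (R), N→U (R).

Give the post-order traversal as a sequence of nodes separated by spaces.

C Z U N X W J K G T H A Y

Post-order visits the left subtree, then the right subtree, then the node.
At Y: go left to K.
  At K: go left to X.
    At X: no left child.
    At X: go right to N.
      At N: no left child.
      At N: go right to U.
        At U: go left to C.
          C is a leaf — visit C.
        At U: go right to Z.
          Z is a leaf — visit Z.
        Visit U.
      Visit N.
    Visit X.
  At K: go right to J.
    At J: no left child.
    At J: go right to W.
      W is a leaf — visit W.
    Visit J.
  Visit K.
At Y: go right to A.
  At A: no left child.
  At A: go right to H.
    At H: go left to T.
      At T: no left child.
      At T: go right to G.
        G is a leaf — visit G.
      Visit T.
    At H: no right child.
    Visit H.
  Visit A.
Visit Y.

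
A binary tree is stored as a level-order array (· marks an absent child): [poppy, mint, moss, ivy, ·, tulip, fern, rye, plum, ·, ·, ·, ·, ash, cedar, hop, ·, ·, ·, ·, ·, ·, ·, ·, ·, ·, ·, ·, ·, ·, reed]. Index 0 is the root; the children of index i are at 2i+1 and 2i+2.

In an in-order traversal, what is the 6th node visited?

In-order visits the left subtree, then the node, then the right subtree.
At poppy: go left to mint.
  At mint: go left to ivy.
    At ivy: go left to rye.
      At rye: go left to hop.
        hop is a leaf — visit hop.
      Visit rye.
      At rye: no right child.
    Visit ivy.
    At ivy: go right to plum.
      plum is a leaf — visit plum.
  Visit mint.
  At mint: no right child.
Visit poppy.
At poppy: go right to moss.
  At moss: go left to tulip.
    tulip is a leaf — visit tulip.
  Visit moss.
  At moss: go right to fern.
    At fern: go left to ash.
      ash is a leaf — visit ash.
    Visit fern.
    At fern: go right to cedar.
      At cedar: no left child.
      Visit cedar.
      At cedar: go right to reed.
        reed is a leaf — visit reed.
Full in-order sequence: hop, rye, ivy, plum, mint, poppy, tulip, moss, ash, fern, cedar, reed.

poppy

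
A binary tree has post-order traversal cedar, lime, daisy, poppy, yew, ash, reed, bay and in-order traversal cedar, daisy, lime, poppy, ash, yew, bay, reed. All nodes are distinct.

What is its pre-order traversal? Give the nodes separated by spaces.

bay ash poppy daisy cedar lime yew reed

The last element of post-order is the root; it splits in-order into left and right subtrees.
Root bay: left subtree has 6 nodes {cedar, daisy, lime, poppy, ash, yew}, right has 1 {reed}.
  Root ash: left subtree has 4 nodes {cedar, daisy, lime, poppy}, right has 1 {yew}.
    Root poppy: left subtree has 3 nodes {cedar, daisy, lime}, right has 0 { }.
      Root daisy: left subtree has 1 node {cedar}, right has 1 {lime}.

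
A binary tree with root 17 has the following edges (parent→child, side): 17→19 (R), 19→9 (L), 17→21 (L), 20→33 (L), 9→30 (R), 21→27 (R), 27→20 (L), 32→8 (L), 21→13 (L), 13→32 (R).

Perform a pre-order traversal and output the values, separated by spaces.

Pre-order visits the node, then its left subtree, then its right subtree.
Visit 17.
At 17: go left to 21.
  Visit 21.
  At 21: go left to 13.
    Visit 13.
    At 13: no left child.
    At 13: go right to 32.
      Visit 32.
      At 32: go left to 8.
        8 is a leaf — visit 8.
      At 32: no right child.
  At 21: go right to 27.
    Visit 27.
    At 27: go left to 20.
      Visit 20.
      At 20: go left to 33.
        33 is a leaf — visit 33.
      At 20: no right child.
    At 27: no right child.
At 17: go right to 19.
  Visit 19.
  At 19: go left to 9.
    Visit 9.
    At 9: no left child.
    At 9: go right to 30.
      30 is a leaf — visit 30.
  At 19: no right child.

17 21 13 32 8 27 20 33 19 9 30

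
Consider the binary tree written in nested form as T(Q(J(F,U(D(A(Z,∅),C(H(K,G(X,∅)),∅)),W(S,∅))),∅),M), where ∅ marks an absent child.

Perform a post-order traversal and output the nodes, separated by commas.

Post-order visits the left subtree, then the right subtree, then the node.
At T: go left to Q.
  At Q: go left to J.
    At J: go left to F.
      F is a leaf — visit F.
    At J: go right to U.
      At U: go left to D.
        At D: go left to A.
          At A: go left to Z.
            Z is a leaf — visit Z.
          At A: no right child.
          Visit A.
        At D: go right to C.
          At C: go left to H.
            At H: go left to K.
              K is a leaf — visit K.
            At H: go right to G.
              At G: go left to X.
                X is a leaf — visit X.
              At G: no right child.
              Visit G.
            Visit H.
          At C: no right child.
          Visit C.
        Visit D.
      At U: go right to W.
        At W: go left to S.
          S is a leaf — visit S.
        At W: no right child.
        Visit W.
      Visit U.
    Visit J.
  At Q: no right child.
  Visit Q.
At T: go right to M.
  M is a leaf — visit M.
Visit T.

F, Z, A, K, X, G, H, C, D, S, W, U, J, Q, M, T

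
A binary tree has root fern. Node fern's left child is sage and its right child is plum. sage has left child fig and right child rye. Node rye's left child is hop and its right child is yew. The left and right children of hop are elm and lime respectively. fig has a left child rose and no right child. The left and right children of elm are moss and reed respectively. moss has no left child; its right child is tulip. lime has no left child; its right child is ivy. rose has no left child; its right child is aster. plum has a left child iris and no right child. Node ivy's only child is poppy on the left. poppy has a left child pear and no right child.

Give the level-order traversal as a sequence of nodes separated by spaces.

Level-order visits nodes level by level from the root, left to right within each level.
Level 0: fern
Level 1: sage, plum
Level 2: fig, rye, iris
Level 3: rose, hop, yew
Level 4: aster, elm, lime
Level 5: moss, reed, ivy
Level 6: tulip, poppy
Level 7: pear

fern sage plum fig rye iris rose hop yew aster elm lime moss reed ivy tulip poppy pear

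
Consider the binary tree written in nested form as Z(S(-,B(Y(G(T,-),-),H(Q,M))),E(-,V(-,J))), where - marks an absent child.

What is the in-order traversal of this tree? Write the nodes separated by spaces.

In-order visits the left subtree, then the node, then the right subtree.
At Z: go left to S.
  At S: no left child.
  Visit S.
  At S: go right to B.
    At B: go left to Y.
      At Y: go left to G.
        At G: go left to T.
          T is a leaf — visit T.
        Visit G.
        At G: no right child.
      Visit Y.
      At Y: no right child.
    Visit B.
    At B: go right to H.
      At H: go left to Q.
        Q is a leaf — visit Q.
      Visit H.
      At H: go right to M.
        M is a leaf — visit M.
Visit Z.
At Z: go right to E.
  At E: no left child.
  Visit E.
  At E: go right to V.
    At V: no left child.
    Visit V.
    At V: go right to J.
      J is a leaf — visit J.

S T G Y B Q H M Z E V J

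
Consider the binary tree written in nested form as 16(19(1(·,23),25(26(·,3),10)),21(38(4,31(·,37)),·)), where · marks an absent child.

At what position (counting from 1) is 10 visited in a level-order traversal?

9

Level-order visits nodes level by level from the root, left to right within each level.
Level 0: 16
Level 1: 19, 21
Level 2: 1, 25, 38
Level 3: 23, 26, 10, 4, 31
Level 4: 3, 37
Full level-order sequence: 16, 19, 21, 1, 25, 38, 23, 26, 10, 4, 31, 3, 37.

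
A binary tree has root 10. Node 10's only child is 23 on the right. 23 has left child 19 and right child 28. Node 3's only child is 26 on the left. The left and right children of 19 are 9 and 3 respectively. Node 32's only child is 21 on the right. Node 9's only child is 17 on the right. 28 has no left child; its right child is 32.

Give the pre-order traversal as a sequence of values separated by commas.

10, 23, 19, 9, 17, 3, 26, 28, 32, 21

Pre-order visits the node, then its left subtree, then its right subtree.
Visit 10.
At 10: no left child.
At 10: go right to 23.
  Visit 23.
  At 23: go left to 19.
    Visit 19.
    At 19: go left to 9.
      Visit 9.
      At 9: no left child.
      At 9: go right to 17.
        17 is a leaf — visit 17.
    At 19: go right to 3.
      Visit 3.
      At 3: go left to 26.
        26 is a leaf — visit 26.
      At 3: no right child.
  At 23: go right to 28.
    Visit 28.
    At 28: no left child.
    At 28: go right to 32.
      Visit 32.
      At 32: no left child.
      At 32: go right to 21.
        21 is a leaf — visit 21.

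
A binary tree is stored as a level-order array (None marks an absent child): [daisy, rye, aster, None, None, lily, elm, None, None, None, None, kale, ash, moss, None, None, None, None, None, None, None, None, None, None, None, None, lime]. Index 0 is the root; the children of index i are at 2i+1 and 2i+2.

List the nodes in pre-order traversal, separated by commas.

daisy, rye, aster, lily, kale, ash, lime, elm, moss

Pre-order visits the node, then its left subtree, then its right subtree.
Visit daisy.
At daisy: go left to rye.
  rye is a leaf — visit rye.
At daisy: go right to aster.
  Visit aster.
  At aster: go left to lily.
    Visit lily.
    At lily: go left to kale.
      kale is a leaf — visit kale.
    At lily: go right to ash.
      Visit ash.
      At ash: no left child.
      At ash: go right to lime.
        lime is a leaf — visit lime.
  At aster: go right to elm.
    Visit elm.
    At elm: go left to moss.
      moss is a leaf — visit moss.
    At elm: no right child.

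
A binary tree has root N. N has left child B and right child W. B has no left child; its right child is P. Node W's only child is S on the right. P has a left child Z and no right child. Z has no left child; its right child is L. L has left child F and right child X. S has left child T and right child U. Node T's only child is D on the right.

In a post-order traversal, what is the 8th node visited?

T

Post-order visits the left subtree, then the right subtree, then the node.
At N: go left to B.
  At B: no left child.
  At B: go right to P.
    At P: go left to Z.
      At Z: no left child.
      At Z: go right to L.
        At L: go left to F.
          F is a leaf — visit F.
        At L: go right to X.
          X is a leaf — visit X.
        Visit L.
      Visit Z.
    At P: no right child.
    Visit P.
  Visit B.
At N: go right to W.
  At W: no left child.
  At W: go right to S.
    At S: go left to T.
      At T: no left child.
      At T: go right to D.
        D is a leaf — visit D.
      Visit T.
    At S: go right to U.
      U is a leaf — visit U.
    Visit S.
  Visit W.
Visit N.
Full post-order sequence: F, X, L, Z, P, B, D, T, U, S, W, N.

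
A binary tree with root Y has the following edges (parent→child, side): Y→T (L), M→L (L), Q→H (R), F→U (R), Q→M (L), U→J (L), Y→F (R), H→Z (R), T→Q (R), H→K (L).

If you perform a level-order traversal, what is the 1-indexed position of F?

3

Level-order visits nodes level by level from the root, left to right within each level.
Level 0: Y
Level 1: T, F
Level 2: Q, U
Level 3: M, H, J
Level 4: L, K, Z
Full level-order sequence: Y, T, F, Q, U, M, H, J, L, K, Z.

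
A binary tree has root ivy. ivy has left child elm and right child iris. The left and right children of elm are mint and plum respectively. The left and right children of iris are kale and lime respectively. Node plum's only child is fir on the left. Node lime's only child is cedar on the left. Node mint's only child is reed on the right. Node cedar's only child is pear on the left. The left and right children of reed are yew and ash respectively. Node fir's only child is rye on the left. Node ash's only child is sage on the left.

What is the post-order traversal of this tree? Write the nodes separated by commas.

yew, sage, ash, reed, mint, rye, fir, plum, elm, kale, pear, cedar, lime, iris, ivy

Post-order visits the left subtree, then the right subtree, then the node.
At ivy: go left to elm.
  At elm: go left to mint.
    At mint: no left child.
    At mint: go right to reed.
      At reed: go left to yew.
        yew is a leaf — visit yew.
      At reed: go right to ash.
        At ash: go left to sage.
          sage is a leaf — visit sage.
        At ash: no right child.
        Visit ash.
      Visit reed.
    Visit mint.
  At elm: go right to plum.
    At plum: go left to fir.
      At fir: go left to rye.
        rye is a leaf — visit rye.
      At fir: no right child.
      Visit fir.
    At plum: no right child.
    Visit plum.
  Visit elm.
At ivy: go right to iris.
  At iris: go left to kale.
    kale is a leaf — visit kale.
  At iris: go right to lime.
    At lime: go left to cedar.
      At cedar: go left to pear.
        pear is a leaf — visit pear.
      At cedar: no right child.
      Visit cedar.
    At lime: no right child.
    Visit lime.
  Visit iris.
Visit ivy.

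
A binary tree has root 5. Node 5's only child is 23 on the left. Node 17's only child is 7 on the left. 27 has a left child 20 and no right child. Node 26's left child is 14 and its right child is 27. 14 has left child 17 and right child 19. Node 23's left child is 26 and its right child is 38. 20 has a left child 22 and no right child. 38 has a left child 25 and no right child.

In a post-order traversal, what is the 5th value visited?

22

Post-order visits the left subtree, then the right subtree, then the node.
At 5: go left to 23.
  At 23: go left to 26.
    At 26: go left to 14.
      At 14: go left to 17.
        At 17: go left to 7.
          7 is a leaf — visit 7.
        At 17: no right child.
        Visit 17.
      At 14: go right to 19.
        19 is a leaf — visit 19.
      Visit 14.
    At 26: go right to 27.
      At 27: go left to 20.
        At 20: go left to 22.
          22 is a leaf — visit 22.
        At 20: no right child.
        Visit 20.
      At 27: no right child.
      Visit 27.
    Visit 26.
  At 23: go right to 38.
    At 38: go left to 25.
      25 is a leaf — visit 25.
    At 38: no right child.
    Visit 38.
  Visit 23.
At 5: no right child.
Visit 5.
Full post-order sequence: 7, 17, 19, 14, 22, 20, 27, 26, 25, 38, 23, 5.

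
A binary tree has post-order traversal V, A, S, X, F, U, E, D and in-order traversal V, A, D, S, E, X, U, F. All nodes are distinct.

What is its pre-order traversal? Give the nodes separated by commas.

The last element of post-order is the root; it splits in-order into left and right subtrees.
Root D: left subtree has 2 nodes {V, A}, right has 5 {S, E, X, U, F}.
  Root A: left subtree has 1 node {V}, right has 0 { }.
  Root E: left subtree has 1 node {S}, right has 3 {X, U, F}.
    Root U: left subtree has 1 node {X}, right has 1 {F}.

D, A, V, E, S, U, X, F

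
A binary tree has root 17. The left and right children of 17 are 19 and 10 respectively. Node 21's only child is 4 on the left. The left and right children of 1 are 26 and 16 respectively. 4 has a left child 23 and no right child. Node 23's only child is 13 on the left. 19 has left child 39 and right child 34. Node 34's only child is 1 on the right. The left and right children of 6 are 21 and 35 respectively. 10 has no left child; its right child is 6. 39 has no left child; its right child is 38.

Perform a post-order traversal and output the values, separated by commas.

Post-order visits the left subtree, then the right subtree, then the node.
At 17: go left to 19.
  At 19: go left to 39.
    At 39: no left child.
    At 39: go right to 38.
      38 is a leaf — visit 38.
    Visit 39.
  At 19: go right to 34.
    At 34: no left child.
    At 34: go right to 1.
      At 1: go left to 26.
        26 is a leaf — visit 26.
      At 1: go right to 16.
        16 is a leaf — visit 16.
      Visit 1.
    Visit 34.
  Visit 19.
At 17: go right to 10.
  At 10: no left child.
  At 10: go right to 6.
    At 6: go left to 21.
      At 21: go left to 4.
        At 4: go left to 23.
          At 23: go left to 13.
            13 is a leaf — visit 13.
          At 23: no right child.
          Visit 23.
        At 4: no right child.
        Visit 4.
      At 21: no right child.
      Visit 21.
    At 6: go right to 35.
      35 is a leaf — visit 35.
    Visit 6.
  Visit 10.
Visit 17.

38, 39, 26, 16, 1, 34, 19, 13, 23, 4, 21, 35, 6, 10, 17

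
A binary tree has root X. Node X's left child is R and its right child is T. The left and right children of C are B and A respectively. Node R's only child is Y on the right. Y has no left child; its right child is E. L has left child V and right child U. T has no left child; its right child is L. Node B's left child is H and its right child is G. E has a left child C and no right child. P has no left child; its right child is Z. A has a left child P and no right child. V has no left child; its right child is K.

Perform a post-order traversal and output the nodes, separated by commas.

H, G, B, Z, P, A, C, E, Y, R, K, V, U, L, T, X

Post-order visits the left subtree, then the right subtree, then the node.
At X: go left to R.
  At R: no left child.
  At R: go right to Y.
    At Y: no left child.
    At Y: go right to E.
      At E: go left to C.
        At C: go left to B.
          At B: go left to H.
            H is a leaf — visit H.
          At B: go right to G.
            G is a leaf — visit G.
          Visit B.
        At C: go right to A.
          At A: go left to P.
            At P: no left child.
            At P: go right to Z.
              Z is a leaf — visit Z.
            Visit P.
          At A: no right child.
          Visit A.
        Visit C.
      At E: no right child.
      Visit E.
    Visit Y.
  Visit R.
At X: go right to T.
  At T: no left child.
  At T: go right to L.
    At L: go left to V.
      At V: no left child.
      At V: go right to K.
        K is a leaf — visit K.
      Visit V.
    At L: go right to U.
      U is a leaf — visit U.
    Visit L.
  Visit T.
Visit X.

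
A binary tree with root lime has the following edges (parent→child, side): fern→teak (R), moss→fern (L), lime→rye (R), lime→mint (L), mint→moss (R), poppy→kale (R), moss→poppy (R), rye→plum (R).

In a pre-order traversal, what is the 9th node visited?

plum

Pre-order visits the node, then its left subtree, then its right subtree.
Visit lime.
At lime: go left to mint.
  Visit mint.
  At mint: no left child.
  At mint: go right to moss.
    Visit moss.
    At moss: go left to fern.
      Visit fern.
      At fern: no left child.
      At fern: go right to teak.
        teak is a leaf — visit teak.
    At moss: go right to poppy.
      Visit poppy.
      At poppy: no left child.
      At poppy: go right to kale.
        kale is a leaf — visit kale.
At lime: go right to rye.
  Visit rye.
  At rye: no left child.
  At rye: go right to plum.
    plum is a leaf — visit plum.
Full pre-order sequence: lime, mint, moss, fern, teak, poppy, kale, rye, plum.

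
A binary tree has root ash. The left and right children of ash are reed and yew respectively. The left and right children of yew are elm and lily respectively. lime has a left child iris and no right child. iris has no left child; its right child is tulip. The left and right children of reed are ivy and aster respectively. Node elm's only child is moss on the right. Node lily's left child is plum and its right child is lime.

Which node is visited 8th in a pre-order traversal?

Pre-order visits the node, then its left subtree, then its right subtree.
Visit ash.
At ash: go left to reed.
  Visit reed.
  At reed: go left to ivy.
    ivy is a leaf — visit ivy.
  At reed: go right to aster.
    aster is a leaf — visit aster.
At ash: go right to yew.
  Visit yew.
  At yew: go left to elm.
    Visit elm.
    At elm: no left child.
    At elm: go right to moss.
      moss is a leaf — visit moss.
  At yew: go right to lily.
    Visit lily.
    At lily: go left to plum.
      plum is a leaf — visit plum.
    At lily: go right to lime.
      Visit lime.
      At lime: go left to iris.
        Visit iris.
        At iris: no left child.
        At iris: go right to tulip.
          tulip is a leaf — visit tulip.
      At lime: no right child.
Full pre-order sequence: ash, reed, ivy, aster, yew, elm, moss, lily, plum, lime, iris, tulip.

lily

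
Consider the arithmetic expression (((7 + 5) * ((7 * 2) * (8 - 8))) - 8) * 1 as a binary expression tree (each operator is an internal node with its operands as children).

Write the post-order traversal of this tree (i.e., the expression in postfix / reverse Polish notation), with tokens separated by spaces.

7 5 + 7 2 * 8 8 - * * 8 - 1 *

Post-order on an expression tree gives postfix notation: for each operator, emit left operand, right operand, then the operator.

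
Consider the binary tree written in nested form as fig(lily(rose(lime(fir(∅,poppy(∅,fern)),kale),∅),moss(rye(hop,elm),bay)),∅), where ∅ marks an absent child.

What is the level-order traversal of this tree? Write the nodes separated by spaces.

fig lily rose moss lime rye bay fir kale hop elm poppy fern

Level-order visits nodes level by level from the root, left to right within each level.
Level 0: fig
Level 1: lily
Level 2: rose, moss
Level 3: lime, rye, bay
Level 4: fir, kale, hop, elm
Level 5: poppy
Level 6: fern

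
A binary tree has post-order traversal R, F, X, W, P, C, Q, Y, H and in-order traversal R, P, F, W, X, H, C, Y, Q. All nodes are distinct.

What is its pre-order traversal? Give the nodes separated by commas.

The last element of post-order is the root; it splits in-order into left and right subtrees.
Root H: left subtree has 5 nodes {R, P, F, W, X}, right has 3 {C, Y, Q}.
  Root P: left subtree has 1 node {R}, right has 3 {F, W, X}.
    Root W: left subtree has 1 node {F}, right has 1 {X}.
  Root Y: left subtree has 1 node {C}, right has 1 {Q}.

H, P, R, W, F, X, Y, C, Q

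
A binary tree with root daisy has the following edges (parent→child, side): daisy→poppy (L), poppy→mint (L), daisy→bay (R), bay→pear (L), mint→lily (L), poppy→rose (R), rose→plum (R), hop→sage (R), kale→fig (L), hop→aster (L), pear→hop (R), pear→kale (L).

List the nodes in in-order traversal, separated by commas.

lily, mint, poppy, rose, plum, daisy, fig, kale, pear, aster, hop, sage, bay

In-order visits the left subtree, then the node, then the right subtree.
At daisy: go left to poppy.
  At poppy: go left to mint.
    At mint: go left to lily.
      lily is a leaf — visit lily.
    Visit mint.
    At mint: no right child.
  Visit poppy.
  At poppy: go right to rose.
    At rose: no left child.
    Visit rose.
    At rose: go right to plum.
      plum is a leaf — visit plum.
Visit daisy.
At daisy: go right to bay.
  At bay: go left to pear.
    At pear: go left to kale.
      At kale: go left to fig.
        fig is a leaf — visit fig.
      Visit kale.
      At kale: no right child.
    Visit pear.
    At pear: go right to hop.
      At hop: go left to aster.
        aster is a leaf — visit aster.
      Visit hop.
      At hop: go right to sage.
        sage is a leaf — visit sage.
  Visit bay.
  At bay: no right child.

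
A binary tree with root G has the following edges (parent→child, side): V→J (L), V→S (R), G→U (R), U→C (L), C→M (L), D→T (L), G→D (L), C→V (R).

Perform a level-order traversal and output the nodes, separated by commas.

G, D, U, T, C, M, V, J, S

Level-order visits nodes level by level from the root, left to right within each level.
Level 0: G
Level 1: D, U
Level 2: T, C
Level 3: M, V
Level 4: J, S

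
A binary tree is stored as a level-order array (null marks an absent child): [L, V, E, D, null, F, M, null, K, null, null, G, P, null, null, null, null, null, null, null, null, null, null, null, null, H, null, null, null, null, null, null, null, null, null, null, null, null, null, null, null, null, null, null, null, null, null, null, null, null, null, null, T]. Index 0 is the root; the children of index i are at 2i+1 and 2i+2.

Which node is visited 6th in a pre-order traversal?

Pre-order visits the node, then its left subtree, then its right subtree.
Visit L.
At L: go left to V.
  Visit V.
  At V: go left to D.
    Visit D.
    At D: no left child.
    At D: go right to K.
      K is a leaf — visit K.
  At V: no right child.
At L: go right to E.
  Visit E.
  At E: go left to F.
    Visit F.
    At F: go left to G.
      G is a leaf — visit G.
    At F: go right to P.
      Visit P.
      At P: go left to H.
        Visit H.
        At H: no left child.
        At H: go right to T.
          T is a leaf — visit T.
      At P: no right child.
  At E: go right to M.
    M is a leaf — visit M.
Full pre-order sequence: L, V, D, K, E, F, G, P, H, T, M.

F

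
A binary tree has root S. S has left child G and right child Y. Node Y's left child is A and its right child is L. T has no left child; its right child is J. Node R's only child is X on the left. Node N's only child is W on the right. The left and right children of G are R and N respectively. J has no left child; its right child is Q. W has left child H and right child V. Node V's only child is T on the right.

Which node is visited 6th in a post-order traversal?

T

Post-order visits the left subtree, then the right subtree, then the node.
At S: go left to G.
  At G: go left to R.
    At R: go left to X.
      X is a leaf — visit X.
    At R: no right child.
    Visit R.
  At G: go right to N.
    At N: no left child.
    At N: go right to W.
      At W: go left to H.
        H is a leaf — visit H.
      At W: go right to V.
        At V: no left child.
        At V: go right to T.
          At T: no left child.
          At T: go right to J.
            At J: no left child.
            At J: go right to Q.
              Q is a leaf — visit Q.
            Visit J.
          Visit T.
        Visit V.
      Visit W.
    Visit N.
  Visit G.
At S: go right to Y.
  At Y: go left to A.
    A is a leaf — visit A.
  At Y: go right to L.
    L is a leaf — visit L.
  Visit Y.
Visit S.
Full post-order sequence: X, R, H, Q, J, T, V, W, N, G, A, L, Y, S.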